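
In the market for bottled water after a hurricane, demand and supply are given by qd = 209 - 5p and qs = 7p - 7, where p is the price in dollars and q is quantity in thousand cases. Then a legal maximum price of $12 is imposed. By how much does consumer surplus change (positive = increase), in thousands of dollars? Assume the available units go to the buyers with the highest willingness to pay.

285.6

In a free market, 209 - 5p = 7p - 7 gives the equilibrium p* = 18, q* = 119.
The ceiling of 12 is below the equilibrium price 18, so it binds.
At p = 12: qd = 209 - 5·12 = 149 and qs = 7·12 - 7 = 77.
Consumer surplus without the control is ½ · (41.8 - 18) · 119 = 1416.1.
With the ceiling, 77 units are sold at 12 (assume they go to the highest-value buyers). The demand price at q = 77 is 26.4, so CS = ½ · [(41.8 - 12) + (26.4 - 12)] · 77 = 1701.7.
Change in consumer surplus = 1701.7 - 1416.1 = 285.6.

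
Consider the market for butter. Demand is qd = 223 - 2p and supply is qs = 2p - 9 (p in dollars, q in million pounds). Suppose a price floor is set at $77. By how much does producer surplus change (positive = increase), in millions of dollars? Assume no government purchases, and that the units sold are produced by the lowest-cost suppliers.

Without the control the market clears where 223 - 2p = 2p - 9, i.e. p* = 58 and q* = 107.
Because the floor (77) lies above the market-clearing price, it is binding.
At p = 77: qd = 223 - 2·77 = 69 and qs = 2·77 - 9 = 145.
Producer surplus without the control is ½ · (58 - 4.5) · 107 = 2862.25.
With the floor, 69 units are sold at 77. The supply price at q = 69 is 39, so PS = ½ · [(77 - 4.5) + (77 - 39)] · 69 = 3812.25.
Change in producer surplus = 3812.25 - 2862.25 = 950.

950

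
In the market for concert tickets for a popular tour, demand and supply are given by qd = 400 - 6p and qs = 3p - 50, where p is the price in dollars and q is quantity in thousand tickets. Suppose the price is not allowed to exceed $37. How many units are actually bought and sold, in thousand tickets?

In a free market, 400 - 6p = 3p - 50 gives the equilibrium p* = 50, q* = 100.
Since 37 < 50, the ceiling is binding.
At p = 37: qd = 400 - 6·37 = 178 and qs = 3·37 - 50 = 61.
The quantity actually transacted is the short side, supply: 61.

61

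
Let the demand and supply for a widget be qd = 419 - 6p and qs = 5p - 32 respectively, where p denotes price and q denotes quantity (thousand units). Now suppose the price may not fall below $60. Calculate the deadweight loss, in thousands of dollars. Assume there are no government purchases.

Setting quantity demanded equal to quantity supplied, 419 - 6p = 5p - 32, gives p* = 41 and q* = 173.
The floor of 60 is above the equilibrium price 41, so it binds.
At p = 60: qd = 419 - 6·60 = 59 and qs = 5·60 - 32 = 268.
Quantity traded falls to 59. At q = 59 the demand price is (419 - 59)/6 = 60 and the supply price is (32 + 59)/5 = 18.2.
Deadweight loss = ½ · (60 - 18.2) · (173 - 59) = ½ · 41.8 · 114 = 2382.6.

2382.6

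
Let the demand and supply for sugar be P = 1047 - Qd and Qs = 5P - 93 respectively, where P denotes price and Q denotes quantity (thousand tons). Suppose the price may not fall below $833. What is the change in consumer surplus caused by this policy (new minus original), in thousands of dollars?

-344326.5

Rearranging demand gives Qd = 1047 - P. In a free market, 1047 - P = 5P - 93 gives the equilibrium P* = 190, Q* = 857.
The floor of 833 is above the equilibrium price 190, so it binds.
At P = 833: Qd = 1047 - 833 = 214 and Qs = 5·833 - 93 = 4072.
Consumer surplus without the control is ½ · (1047 - 190) · 857 = 367224.5.
With the floor, consumers buy 214 units at 833, so CS = ½ · (1047 - 833) · 214 = 22898.
Change in consumer surplus = 22898 - 367224.5 = -344326.5.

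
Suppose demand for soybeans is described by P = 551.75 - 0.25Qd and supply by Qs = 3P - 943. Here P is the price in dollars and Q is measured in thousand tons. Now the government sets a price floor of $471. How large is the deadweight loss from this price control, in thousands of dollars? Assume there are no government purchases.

Rearranging demand gives Qd = 2207 - 4P. Without the control the market clears where 2207 - 4P = 3P - 943, i.e. P* = 450 and Q* = 407.
Because the floor (471) lies above the market-clearing price, it is binding.
At P = 471: Qd = 2207 - 4·471 = 323 and Qs = 3·471 - 943 = 470.
Quantity traded falls to 323. At Q = 323 the demand price is (2207 - 323)/4 = 471 and the supply price is (943 + 323)/3 = 422.
Deadweight loss = ½ · (471 - 422) · (407 - 323) = ½ · 49 · 84 = 2058.

2058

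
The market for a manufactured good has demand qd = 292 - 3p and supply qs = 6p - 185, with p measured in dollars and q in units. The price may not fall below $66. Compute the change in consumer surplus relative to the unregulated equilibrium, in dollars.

-1475.5

Equilibrium: 292 - 3p = 6p - 185, so 477 = 9p and p* = 53, q* = 133.
Because the floor (66) lies above the market-clearing price, it is binding.
At p = 66: qd = 292 - 3·66 = 94 and qs = 6·66 - 185 = 211.
Consumer surplus without the control is ½ · (292/3 - 53) · 133 = 17689/6.
With the floor, consumers buy 94 units at 66, so CS = ½ · (292/3 - 66) · 94 = 4418/3.
Change in consumer surplus = 4418/3 - 17689/6 = -1475.5.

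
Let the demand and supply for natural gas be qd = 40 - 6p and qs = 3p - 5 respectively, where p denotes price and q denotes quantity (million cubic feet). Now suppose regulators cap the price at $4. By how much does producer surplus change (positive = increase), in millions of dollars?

Without the control the market clears where 40 - 6p = 3p - 5, i.e. p* = 5 and q* = 10.
Since 4 < 5, the ceiling is binding.
At p = 4: qd = 40 - 6·4 = 16 and qs = 3·4 - 5 = 7.
Producer surplus without the control is ½ · (5 - 5/3) · 10 = 50/3.
With the ceiling, producers sell 7 units at 4, so PS = ½ · (4 - 5/3) · 7 = 49/6.
Change in producer surplus = 49/6 - 50/3 = -8.5.

-8.5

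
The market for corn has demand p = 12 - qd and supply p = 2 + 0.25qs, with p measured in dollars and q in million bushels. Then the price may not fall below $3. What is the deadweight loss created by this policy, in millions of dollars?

0

Rearranging demand gives qd = 12 - p; rearranging supply gives qs = 4p - 8. Setting quantity demanded equal to quantity supplied, 12 - p = 4p - 8, gives p* = 4 and q* = 8.
Since 3 is below p* = 4, the floor does not bind and the free-market outcome prevails.
Since the control does not bind, no trades are prevented and deadweight loss is zero.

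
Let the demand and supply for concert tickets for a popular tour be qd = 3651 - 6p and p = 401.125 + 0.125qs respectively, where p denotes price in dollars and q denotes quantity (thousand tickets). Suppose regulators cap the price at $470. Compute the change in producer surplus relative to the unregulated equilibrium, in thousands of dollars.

-12620

Rearranging supply gives qs = 8p - 3209. Equilibrium: 3651 - 6p = 8p - 3209, so 6860 = 14p and p* = 490, q* = 711.
The ceiling of 470 is below the equilibrium price 490, so it binds.
At p = 470: qd = 3651 - 6·470 = 831 and qs = 8·470 - 3209 = 551.
Producer surplus without the control is ½ · (490 - 401.125) · 711 = 31595.0625.
With the ceiling, producers sell 551 units at 470, so PS = ½ · (470 - 401.125) · 551 = 18975.0625.
Change in producer surplus = 18975.0625 - 31595.0625 = -12620.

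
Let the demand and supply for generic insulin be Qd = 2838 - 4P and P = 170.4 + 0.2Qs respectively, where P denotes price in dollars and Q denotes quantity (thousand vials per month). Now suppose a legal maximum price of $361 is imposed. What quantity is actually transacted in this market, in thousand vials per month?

953

Rearranging supply gives Qs = 5P - 852. Equilibrium: 2838 - 4P = 5P - 852, so 3690 = 9P and P* = 410, Q* = 1198.
The ceiling of 361 is below the equilibrium price 410, so it binds.
At P = 361: Qd = 2838 - 4·361 = 1394 and Qs = 5·361 - 852 = 953.
The quantity actually transacted is the short side, supply: 953.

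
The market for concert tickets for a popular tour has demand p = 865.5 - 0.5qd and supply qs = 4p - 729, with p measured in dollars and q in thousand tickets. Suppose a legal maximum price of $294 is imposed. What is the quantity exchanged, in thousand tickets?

447

Rearranging demand gives qd = 1731 - 2p. Setting quantity demanded equal to quantity supplied, 1731 - 2p = 4p - 729, gives p* = 410 and q* = 911.
Because the ceiling (294) lies below the market-clearing price, it is binding.
At p = 294: qd = 1731 - 2·294 = 1143 and qs = 4·294 - 729 = 447.
The quantity actually transacted is the short side, supply: 447.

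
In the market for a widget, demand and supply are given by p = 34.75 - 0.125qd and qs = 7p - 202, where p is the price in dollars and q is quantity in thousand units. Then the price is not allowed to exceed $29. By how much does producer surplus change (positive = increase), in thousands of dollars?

-34.5

Rearranging demand gives qd = 278 - 8p. In a free market, 278 - 8p = 7p - 202 gives the equilibrium p* = 32, q* = 22.
The ceiling of 29 is below the equilibrium price 32, so it binds.
At p = 29: qd = 278 - 8·29 = 46 and qs = 7·29 - 202 = 1.
Producer surplus without the control is ½ · (32 - 202/7) · 22 = 242/7.
With the ceiling, producers sell 1 units at 29, so PS = ½ · (29 - 202/7) · 1 = 1/14.
Change in producer surplus = 1/14 - 242/7 = -34.5.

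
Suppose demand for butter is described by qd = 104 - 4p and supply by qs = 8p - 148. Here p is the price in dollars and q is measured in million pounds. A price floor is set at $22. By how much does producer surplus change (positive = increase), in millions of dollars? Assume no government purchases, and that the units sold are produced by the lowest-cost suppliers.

Equilibrium: 104 - 4p = 8p - 148, so 252 = 12p and p* = 21, q* = 20.
Because the floor (22) lies above the market-clearing price, it is binding.
At p = 22: qd = 104 - 4·22 = 16 and qs = 8·22 - 148 = 28.
Producer surplus without the control is ½ · (21 - 18.5) · 20 = 25.
With the floor, 16 units are sold at 22. The supply price at q = 16 is 20.5, so PS = ½ · [(22 - 18.5) + (22 - 20.5)] · 16 = 40.
Change in producer surplus = 40 - 25 = 15.

15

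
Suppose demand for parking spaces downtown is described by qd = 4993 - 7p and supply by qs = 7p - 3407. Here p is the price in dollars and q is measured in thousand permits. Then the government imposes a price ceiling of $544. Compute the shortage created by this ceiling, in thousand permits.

784

In a free market, 4993 - 7p = 7p - 3407 gives the equilibrium p* = 600, q* = 793.
Because the ceiling (544) lies below the market-clearing price, it is binding.
At p = 544: qd = 4993 - 7·544 = 1185 and qs = 7·544 - 3407 = 401.
Shortage = qd - qs = 1185 - 401 = 784.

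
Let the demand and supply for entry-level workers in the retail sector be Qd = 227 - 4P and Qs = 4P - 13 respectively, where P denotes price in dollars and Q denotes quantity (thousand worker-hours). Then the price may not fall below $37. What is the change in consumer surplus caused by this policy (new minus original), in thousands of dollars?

In a free market, 227 - 4P = 4P - 13 gives the equilibrium P* = 30, Q* = 107.
The floor of 37 is above the equilibrium price 30, so it binds.
At P = 37: Qd = 227 - 4·37 = 79 and Qs = 4·37 - 13 = 135.
Consumer surplus without the control is ½ · (56.75 - 30) · 107 = 1431.125.
With the floor, consumers buy 79 units at 37, so CS = ½ · (56.75 - 37) · 79 = 780.125.
Change in consumer surplus = 780.125 - 1431.125 = -651.

-651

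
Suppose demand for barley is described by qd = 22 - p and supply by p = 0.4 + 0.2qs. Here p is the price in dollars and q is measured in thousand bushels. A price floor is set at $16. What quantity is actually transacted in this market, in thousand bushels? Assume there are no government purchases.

6

Rearranging supply gives qs = 5p - 2. Without the control the market clears where 22 - p = 5p - 2, i.e. p* = 4 and q* = 18.
Since 16 > 4, the floor is binding.
At p = 16: qd = 22 - 16 = 6 and qs = 5·16 - 2 = 78.
The quantity actually transacted is the short side, demand: 6.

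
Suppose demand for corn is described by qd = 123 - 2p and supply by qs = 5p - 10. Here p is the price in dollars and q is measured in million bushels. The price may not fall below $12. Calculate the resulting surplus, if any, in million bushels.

0

In a free market, 123 - 2p = 5p - 10 gives the equilibrium p* = 19, q* = 85.
Since 12 is below p* = 19, the floor does not bind and the free-market outcome prevails.
Since the control does not bind, there is no surplus.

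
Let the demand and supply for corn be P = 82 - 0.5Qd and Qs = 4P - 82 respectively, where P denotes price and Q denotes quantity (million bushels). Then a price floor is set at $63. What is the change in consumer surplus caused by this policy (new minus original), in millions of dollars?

Rearranging demand gives Qd = 164 - 2P. Setting quantity demanded equal to quantity supplied, 164 - 2P = 4P - 82, gives P* = 41 and Q* = 82.
Since 63 > 41, the floor is binding.
At P = 63: Qd = 164 - 2·63 = 38 and Qs = 4·63 - 82 = 170.
Consumer surplus without the control is ½ · (82 - 41) · 82 = 1681.
With the floor, consumers buy 38 units at 63, so CS = ½ · (82 - 63) · 38 = 361.
Change in consumer surplus = 361 - 1681 = -1320.

-1320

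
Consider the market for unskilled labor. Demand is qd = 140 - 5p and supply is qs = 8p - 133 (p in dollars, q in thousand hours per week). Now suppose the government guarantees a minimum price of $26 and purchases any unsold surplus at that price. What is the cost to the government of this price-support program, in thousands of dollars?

1690

Equilibrium: 140 - 5p = 8p - 133, so 273 = 13p and p* = 21, q* = 35.
The floor of 26 is above the equilibrium price 21, so it binds.
At p = 26: qd = 140 - 5·26 = 10 and qs = 8·26 - 133 = 75.
Surplus = qs - qd = 65.
Government expenditure = surplus × support price = 65 × 26 = 1690.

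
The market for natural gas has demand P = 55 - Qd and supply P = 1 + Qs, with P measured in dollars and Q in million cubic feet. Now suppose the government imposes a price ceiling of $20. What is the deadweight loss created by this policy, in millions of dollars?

Rearranging demand gives Qd = 55 - P; rearranging supply gives Qs = P - 1. Without the control the market clears where 55 - P = P - 1, i.e. P* = 28 and Q* = 27.
Since 20 < 28, the ceiling is binding.
At P = 20: Qd = 55 - 20 = 35 and Qs = 20 - 1 = 19.
Quantity traded falls to 19. At Q = 19 the demand price is 55 - 19 = 36 and the supply price is 1 + 19 = 20.
Deadweight loss = ½ · (36 - 20) · (27 - 19) = ½ · 16 · 8 = 64.

64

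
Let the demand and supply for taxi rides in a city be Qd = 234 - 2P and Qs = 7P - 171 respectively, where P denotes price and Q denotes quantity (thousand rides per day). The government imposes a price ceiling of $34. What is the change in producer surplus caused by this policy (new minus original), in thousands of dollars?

-1160.5

Setting quantity demanded equal to quantity supplied, 234 - 2P = 7P - 171, gives P* = 45 and Q* = 144.
The ceiling of 34 is below the equilibrium price 45, so it binds.
At P = 34: Qd = 234 - 2·34 = 166 and Qs = 7·34 - 171 = 67.
Producer surplus without the control is ½ · (45 - 171/7) · 144 = 10368/7.
With the ceiling, producers sell 67 units at 34, so PS = ½ · (34 - 171/7) · 67 = 4489/14.
Change in producer surplus = 4489/14 - 10368/7 = -1160.5.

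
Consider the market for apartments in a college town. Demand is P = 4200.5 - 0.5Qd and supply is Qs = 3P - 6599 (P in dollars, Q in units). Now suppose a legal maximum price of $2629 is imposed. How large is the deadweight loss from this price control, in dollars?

516153.75

Rearranging demand gives Qd = 8401 - 2P. Setting quantity demanded equal to quantity supplied, 8401 - 2P = 3P - 6599, gives P* = 3000 and Q* = 2401.
Because the ceiling (2629) lies below the market-clearing price, it is binding.
At P = 2629: Qd = 8401 - 2·2629 = 3143 and Qs = 3·2629 - 6599 = 1288.
Quantity traded falls to 1288. At Q = 1288 the demand price is (8401 - 1288)/2 = 3556.5 and the supply price is (6599 + 1288)/3 = 2629.
Deadweight loss = ½ · (3556.5 - 2629) · (2401 - 1288) = ½ · 927.5 · 1113 = 516153.75.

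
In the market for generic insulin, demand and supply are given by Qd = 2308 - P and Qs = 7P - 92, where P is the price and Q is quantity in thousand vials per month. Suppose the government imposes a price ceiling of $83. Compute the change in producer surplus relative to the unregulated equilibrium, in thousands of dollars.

-270924.5

Setting quantity demanded equal to quantity supplied, 2308 - P = 7P - 92, gives P* = 300 and Q* = 2008.
Because the ceiling (83) lies below the market-clearing price, it is binding.
At P = 83: Qd = 2308 - 83 = 2225 and Qs = 7·83 - 92 = 489.
Producer surplus without the control is ½ · (300 - 92/7) · 2008 = 2016032/7.
With the ceiling, producers sell 489 units at 83, so PS = ½ · (83 - 92/7) · 489 = 239121/14.
Change in producer surplus = 239121/14 - 2016032/7 = -270924.5.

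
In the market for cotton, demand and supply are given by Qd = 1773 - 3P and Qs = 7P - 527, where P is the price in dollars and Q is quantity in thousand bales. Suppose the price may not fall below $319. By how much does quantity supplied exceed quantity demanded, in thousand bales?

890

Setting quantity demanded equal to quantity supplied, 1773 - 3P = 7P - 527, gives P* = 230 and Q* = 1083.
Because the floor (319) lies above the market-clearing price, it is binding.
At P = 319: Qd = 1773 - 3·319 = 816 and Qs = 7·319 - 527 = 1706.
Surplus = Qs - Qd = 1706 - 816 = 890.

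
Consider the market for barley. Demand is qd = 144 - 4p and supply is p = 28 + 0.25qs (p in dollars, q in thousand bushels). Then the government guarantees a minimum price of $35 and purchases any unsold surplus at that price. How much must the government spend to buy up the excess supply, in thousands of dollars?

840

Rearranging supply gives qs = 4p - 112. Equilibrium: 144 - 4p = 4p - 112, so 256 = 8p and p* = 32, q* = 16.
The floor of 35 is above the equilibrium price 32, so it binds.
At p = 35: qd = 144 - 4·35 = 4 and qs = 4·35 - 112 = 28.
Surplus = qs - qd = 24.
Government expenditure = surplus × support price = 24 × 35 = 840.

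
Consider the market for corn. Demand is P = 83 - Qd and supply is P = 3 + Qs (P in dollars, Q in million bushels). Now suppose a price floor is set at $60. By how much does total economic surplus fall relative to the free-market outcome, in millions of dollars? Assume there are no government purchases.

289

Rearranging demand gives Qd = 83 - P; rearranging supply gives Qs = P - 3. Without the control the market clears where 83 - P = P - 3, i.e. P* = 43 and Q* = 40.
The floor of 60 is above the equilibrium price 43, so it binds.
At P = 60: Qd = 83 - 60 = 23 and Qs = 60 - 3 = 57.
Quantity traded falls to 23. At Q = 23 the demand price is 83 - 23 = 60 and the supply price is 3 + 23 = 26.
Deadweight loss = ½ · (60 - 26) · (40 - 23) = ½ · 34 · 17 = 289.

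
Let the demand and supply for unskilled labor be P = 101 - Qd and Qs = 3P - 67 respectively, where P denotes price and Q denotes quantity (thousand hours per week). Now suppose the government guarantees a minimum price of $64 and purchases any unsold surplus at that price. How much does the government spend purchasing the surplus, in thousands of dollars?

5632

Rearranging demand gives Qd = 101 - P. In a free market, 101 - P = 3P - 67 gives the equilibrium P* = 42, Q* = 59.
Because the floor (64) lies above the market-clearing price, it is binding.
At P = 64: Qd = 101 - 64 = 37 and Qs = 3·64 - 67 = 125.
Surplus = Qs - Qd = 88.
Government expenditure = surplus × support price = 88 × 64 = 5632.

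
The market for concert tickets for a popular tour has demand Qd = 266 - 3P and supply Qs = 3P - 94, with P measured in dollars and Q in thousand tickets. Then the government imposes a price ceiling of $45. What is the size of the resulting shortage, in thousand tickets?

90

Setting quantity demanded equal to quantity supplied, 266 - 3P = 3P - 94, gives P* = 60 and Q* = 86.
The ceiling of 45 is below the equilibrium price 60, so it binds.
At P = 45: Qd = 266 - 3·45 = 131 and Qs = 3·45 - 94 = 41.
Shortage = Qd - Qs = 131 - 41 = 90.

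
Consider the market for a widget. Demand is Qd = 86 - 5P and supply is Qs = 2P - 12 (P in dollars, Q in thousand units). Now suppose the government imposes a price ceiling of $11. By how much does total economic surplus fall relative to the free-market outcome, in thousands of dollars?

12.6

Setting quantity demanded equal to quantity supplied, 86 - 5P = 2P - 12, gives P* = 14 and Q* = 16.
The ceiling of 11 is below the equilibrium price 14, so it binds.
At P = 11: Qd = 86 - 5·11 = 31 and Qs = 2·11 - 12 = 10.
Quantity traded falls to 10. At Q = 10 the demand price is (86 - 10)/5 = 15.2 and the supply price is (12 + 10)/2 = 11.
Deadweight loss = ½ · (15.2 - 11) · (16 - 10) = ½ · 4.2 · 6 = 12.6.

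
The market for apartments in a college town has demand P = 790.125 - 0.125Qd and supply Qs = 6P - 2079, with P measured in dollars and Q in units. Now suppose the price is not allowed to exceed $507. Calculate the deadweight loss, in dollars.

45407.25

Rearranging demand gives Qd = 6321 - 8P. Setting quantity demanded equal to quantity supplied, 6321 - 8P = 6P - 2079, gives P* = 600 and Q* = 1521.
Because the ceiling (507) lies below the market-clearing price, it is binding.
At P = 507: Qd = 6321 - 8·507 = 2265 and Qs = 6·507 - 2079 = 963.
Quantity traded falls to 963. At Q = 963 the demand price is (6321 - 963)/8 = 669.75 and the supply price is (2079 + 963)/6 = 507.
Deadweight loss = ½ · (669.75 - 507) · (1521 - 963) = ½ · 162.75 · 558 = 45407.25.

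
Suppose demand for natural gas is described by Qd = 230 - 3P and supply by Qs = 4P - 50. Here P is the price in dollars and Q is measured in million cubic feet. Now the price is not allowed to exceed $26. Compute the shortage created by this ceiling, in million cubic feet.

98

Without the control the market clears where 230 - 3P = 4P - 50, i.e. P* = 40 and Q* = 110.
The ceiling of 26 is below the equilibrium price 40, so it binds.
At P = 26: Qd = 230 - 3·26 = 152 and Qs = 4·26 - 50 = 54.
Shortage = Qd - Qs = 152 - 54 = 98.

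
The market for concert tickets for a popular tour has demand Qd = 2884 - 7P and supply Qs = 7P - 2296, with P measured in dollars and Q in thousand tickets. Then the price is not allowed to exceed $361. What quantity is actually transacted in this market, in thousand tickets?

231

Setting quantity demanded equal to quantity supplied, 2884 - 7P = 7P - 2296, gives P* = 370 and Q* = 294.
Because the ceiling (361) lies below the market-clearing price, it is binding.
At P = 361: Qd = 2884 - 7·361 = 357 and Qs = 7·361 - 2296 = 231.
The quantity actually transacted is the short side, supply: 231.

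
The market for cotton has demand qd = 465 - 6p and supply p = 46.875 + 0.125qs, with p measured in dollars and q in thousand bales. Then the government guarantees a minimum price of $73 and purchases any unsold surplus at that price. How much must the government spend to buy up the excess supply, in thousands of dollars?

13286

Rearranging supply gives qs = 8p - 375. Equilibrium: 465 - 6p = 8p - 375, so 840 = 14p and p* = 60, q* = 105.
The floor of 73 is above the equilibrium price 60, so it binds.
At p = 73: qd = 465 - 6·73 = 27 and qs = 8·73 - 375 = 209.
Surplus = qs - qd = 182.
Government expenditure = surplus × support price = 182 × 73 = 13286.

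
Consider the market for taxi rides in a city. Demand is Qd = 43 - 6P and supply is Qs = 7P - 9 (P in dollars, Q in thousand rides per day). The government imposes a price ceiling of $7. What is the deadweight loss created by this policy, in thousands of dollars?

In a free market, 43 - 6P = 7P - 9 gives the equilibrium P* = 4, Q* = 19.
Since 7 is above P* = 4, the ceiling does not bind and the free-market outcome prevails.
Since the control does not bind, no trades are prevented and deadweight loss is zero.

0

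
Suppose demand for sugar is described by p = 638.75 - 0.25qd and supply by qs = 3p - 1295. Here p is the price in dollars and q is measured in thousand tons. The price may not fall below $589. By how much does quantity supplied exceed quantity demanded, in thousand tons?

273

Rearranging demand gives qd = 2555 - 4p. Setting quantity demanded equal to quantity supplied, 2555 - 4p = 3p - 1295, gives p* = 550 and q* = 355.
Because the floor (589) lies above the market-clearing price, it is binding.
At p = 589: qd = 2555 - 4·589 = 199 and qs = 3·589 - 1295 = 472.
Surplus = qs - qd = 472 - 199 = 273.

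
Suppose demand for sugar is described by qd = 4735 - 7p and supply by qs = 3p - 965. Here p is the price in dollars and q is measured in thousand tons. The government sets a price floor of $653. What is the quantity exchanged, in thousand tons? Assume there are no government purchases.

Without the control the market clears where 4735 - 7p = 3p - 965, i.e. p* = 570 and q* = 745.
The floor of 653 is above the equilibrium price 570, so it binds.
At p = 653: qd = 4735 - 7·653 = 164 and qs = 3·653 - 965 = 994.
The quantity actually transacted is the short side, demand: 164.

164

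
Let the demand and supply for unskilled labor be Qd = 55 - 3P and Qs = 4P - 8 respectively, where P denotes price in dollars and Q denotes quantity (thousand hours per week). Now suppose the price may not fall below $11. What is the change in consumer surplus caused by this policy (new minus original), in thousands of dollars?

In a free market, 55 - 3P = 4P - 8 gives the equilibrium P* = 9, Q* = 28.
Because the floor (11) lies above the market-clearing price, it is binding.
At P = 11: Qd = 55 - 3·11 = 22 and Qs = 4·11 - 8 = 36.
Consumer surplus without the control is ½ · (55/3 - 9) · 28 = 392/3.
With the floor, consumers buy 22 units at 11, so CS = ½ · (55/3 - 11) · 22 = 242/3.
Change in consumer surplus = 242/3 - 392/3 = -50.

-50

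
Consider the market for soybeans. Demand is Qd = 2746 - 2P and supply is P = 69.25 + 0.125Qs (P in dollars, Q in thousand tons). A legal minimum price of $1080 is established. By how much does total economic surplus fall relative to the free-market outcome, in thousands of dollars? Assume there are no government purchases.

703125

Rearranging supply gives Qs = 8P - 554. Without the control the market clears where 2746 - 2P = 8P - 554, i.e. P* = 330 and Q* = 2086.
The floor of 1080 is above the equilibrium price 330, so it binds.
At P = 1080: Qd = 2746 - 2·1080 = 586 and Qs = 8·1080 - 554 = 8086.
Quantity traded falls to 586. At Q = 586 the demand price is (2746 - 586)/2 = 1080 and the supply price is (554 + 586)/8 = 142.5.
Deadweight loss = ½ · (1080 - 142.5) · (2086 - 586) = ½ · 937.5 · 1500 = 703125.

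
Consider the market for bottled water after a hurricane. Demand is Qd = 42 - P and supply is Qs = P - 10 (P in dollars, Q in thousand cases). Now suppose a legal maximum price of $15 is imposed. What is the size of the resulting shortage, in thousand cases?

22

In a free market, 42 - P = P - 10 gives the equilibrium P* = 26, Q* = 16.
The ceiling of 15 is below the equilibrium price 26, so it binds.
At P = 15: Qd = 42 - 15 = 27 and Qs = 15 - 10 = 5.
Shortage = Qd - Qs = 27 - 5 = 22.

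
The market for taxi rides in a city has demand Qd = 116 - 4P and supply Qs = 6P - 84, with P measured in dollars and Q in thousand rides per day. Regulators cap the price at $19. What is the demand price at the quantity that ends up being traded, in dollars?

In a free market, 116 - 4P = 6P - 84 gives the equilibrium P* = 20, Q* = 36.
Because the ceiling (19) lies below the market-clearing price, it is binding.
At P = 19: Qd = 116 - 4·19 = 40 and Qs = 6·19 - 84 = 30.
Only 30 units reach the market. On the demand curve, the marginal buyer's willingness to pay at Q = 30 is (116 - 30)/4 = 21.5.

21.5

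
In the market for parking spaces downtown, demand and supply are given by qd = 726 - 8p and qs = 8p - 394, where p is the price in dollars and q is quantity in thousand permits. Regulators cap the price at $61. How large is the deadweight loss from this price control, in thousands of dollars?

648

In a free market, 726 - 8p = 8p - 394 gives the equilibrium p* = 70, q* = 166.
The ceiling of 61 is below the equilibrium price 70, so it binds.
At p = 61: qd = 726 - 8·61 = 238 and qs = 8·61 - 394 = 94.
Quantity traded falls to 94. At q = 94 the demand price is (726 - 94)/8 = 79 and the supply price is (394 + 94)/8 = 61.
Deadweight loss = ½ · (79 - 61) · (166 - 94) = ½ · 18 · 72 = 648.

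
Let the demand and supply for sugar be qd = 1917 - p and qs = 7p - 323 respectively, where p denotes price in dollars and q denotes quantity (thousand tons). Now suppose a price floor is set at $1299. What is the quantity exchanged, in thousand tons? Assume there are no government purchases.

Without the control the market clears where 1917 - p = 7p - 323, i.e. p* = 280 and q* = 1637.
Because the floor (1299) lies above the market-clearing price, it is binding.
At p = 1299: qd = 1917 - 1299 = 618 and qs = 7·1299 - 323 = 8770.
The quantity actually transacted is the short side, demand: 618.

618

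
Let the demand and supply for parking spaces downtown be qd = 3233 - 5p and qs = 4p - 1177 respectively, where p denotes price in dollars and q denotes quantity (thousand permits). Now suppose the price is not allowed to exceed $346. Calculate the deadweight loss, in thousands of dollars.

74649.6

In a free market, 3233 - 5p = 4p - 1177 gives the equilibrium p* = 490, q* = 783.
The ceiling of 346 is below the equilibrium price 490, so it binds.
At p = 346: qd = 3233 - 5·346 = 1503 and qs = 4·346 - 1177 = 207.
Quantity traded falls to 207. At q = 207 the demand price is (3233 - 207)/5 = 605.2 and the supply price is (1177 + 207)/4 = 346.
Deadweight loss = ½ · (605.2 - 346) · (783 - 207) = ½ · 259.2 · 576 = 74649.6.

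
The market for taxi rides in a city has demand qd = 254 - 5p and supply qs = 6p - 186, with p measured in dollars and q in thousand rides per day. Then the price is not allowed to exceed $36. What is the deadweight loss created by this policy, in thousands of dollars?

Equilibrium: 254 - 5p = 6p - 186, so 440 = 11p and p* = 40, q* = 54.
Since 36 < 40, the ceiling is binding.
At p = 36: qd = 254 - 5·36 = 74 and qs = 6·36 - 186 = 30.
Quantity traded falls to 30. At q = 30 the demand price is (254 - 30)/5 = 44.8 and the supply price is (186 + 30)/6 = 36.
Deadweight loss = ½ · (44.8 - 36) · (54 - 30) = ½ · 8.8 · 24 = 105.6.

105.6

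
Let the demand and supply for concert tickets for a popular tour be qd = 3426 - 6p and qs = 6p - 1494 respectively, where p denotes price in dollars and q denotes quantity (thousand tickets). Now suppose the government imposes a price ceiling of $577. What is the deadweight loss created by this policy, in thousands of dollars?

0

Without the control the market clears where 3426 - 6p = 6p - 1494, i.e. p* = 410 and q* = 966.
The ceiling of 577 is above the equilibrium price 410, so it is not binding; the market clears at p* = 410, q* = 966.
Since the control does not bind, no trades are prevented and deadweight loss is zero.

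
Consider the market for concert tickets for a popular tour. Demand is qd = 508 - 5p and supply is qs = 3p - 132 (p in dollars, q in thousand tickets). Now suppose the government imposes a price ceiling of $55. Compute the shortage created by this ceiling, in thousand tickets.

200

Setting quantity demanded equal to quantity supplied, 508 - 5p = 3p - 132, gives p* = 80 and q* = 108.
Since 55 < 80, the ceiling is binding.
At p = 55: qd = 508 - 5·55 = 233 and qs = 3·55 - 132 = 33.
Shortage = qd - qs = 233 - 33 = 200.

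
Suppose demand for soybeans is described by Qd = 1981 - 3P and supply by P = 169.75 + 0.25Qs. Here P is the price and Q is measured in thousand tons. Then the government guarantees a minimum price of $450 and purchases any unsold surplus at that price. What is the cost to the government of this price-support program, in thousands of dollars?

220500

Rearranging supply gives Qs = 4P - 679. Setting quantity demanded equal to quantity supplied, 1981 - 3P = 4P - 679, gives P* = 380 and Q* = 841.
Since 450 > 380, the floor is binding.
At P = 450: Qd = 1981 - 3·450 = 631 and Qs = 4·450 - 679 = 1121.
Surplus = Qs - Qd = 490.
Government expenditure = surplus × support price = 490 × 450 = 220500.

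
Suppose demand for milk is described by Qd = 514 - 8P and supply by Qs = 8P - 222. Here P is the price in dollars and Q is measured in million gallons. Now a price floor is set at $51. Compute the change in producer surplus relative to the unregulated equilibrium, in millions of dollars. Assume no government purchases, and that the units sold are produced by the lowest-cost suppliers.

Without the control the market clears where 514 - 8P = 8P - 222, i.e. P* = 46 and Q* = 146.
Because the floor (51) lies above the market-clearing price, it is binding.
At P = 51: Qd = 514 - 8·51 = 106 and Qs = 8·51 - 222 = 186.
Producer surplus without the control is ½ · (46 - 27.75) · 146 = 1332.25.
With the floor, 106 units are sold at 51. The supply price at Q = 106 is 41, so PS = ½ · [(51 - 27.75) + (51 - 41)] · 106 = 1762.25.
Change in producer surplus = 1762.25 - 1332.25 = 430.

430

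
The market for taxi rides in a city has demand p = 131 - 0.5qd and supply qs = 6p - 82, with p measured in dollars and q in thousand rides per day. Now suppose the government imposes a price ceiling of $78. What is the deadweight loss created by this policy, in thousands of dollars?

0

Rearranging demand gives qd = 262 - 2p. Without the control the market clears where 262 - 2p = 6p - 82, i.e. p* = 43 and q* = 176.
The ceiling of 78 is above the equilibrium price 43, so it is not binding; the market clears at p* = 43, q* = 176.
Since the control does not bind, no trades are prevented and deadweight loss is zero.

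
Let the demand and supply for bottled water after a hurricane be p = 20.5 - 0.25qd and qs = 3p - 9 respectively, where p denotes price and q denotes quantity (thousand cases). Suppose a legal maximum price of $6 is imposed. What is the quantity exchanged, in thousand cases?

9

Rearranging demand gives qd = 82 - 4p. Without the control the market clears where 82 - 4p = 3p - 9, i.e. p* = 13 and q* = 30.
The ceiling of 6 is below the equilibrium price 13, so it binds.
At p = 6: qd = 82 - 4·6 = 58 and qs = 3·6 - 9 = 9.
The quantity actually transacted is the short side, supply: 9.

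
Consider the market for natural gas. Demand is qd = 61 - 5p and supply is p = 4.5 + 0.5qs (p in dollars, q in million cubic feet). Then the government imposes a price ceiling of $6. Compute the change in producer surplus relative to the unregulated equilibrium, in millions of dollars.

-28

Rearranging supply gives qs = 2p - 9. Setting quantity demanded equal to quantity supplied, 61 - 5p = 2p - 9, gives p* = 10 and q* = 11.
The ceiling of 6 is below the equilibrium price 10, so it binds.
At p = 6: qd = 61 - 5·6 = 31 and qs = 2·6 - 9 = 3.
Producer surplus without the control is ½ · (10 - 4.5) · 11 = 30.25.
With the ceiling, producers sell 3 units at 6, so PS = ½ · (6 - 4.5) · 3 = 2.25.
Change in producer surplus = 2.25 - 30.25 = -28.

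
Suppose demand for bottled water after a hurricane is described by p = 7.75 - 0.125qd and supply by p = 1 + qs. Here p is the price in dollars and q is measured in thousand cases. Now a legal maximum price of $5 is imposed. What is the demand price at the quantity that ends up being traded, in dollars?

7.25

Rearranging demand gives qd = 62 - 8p; rearranging supply gives qs = p - 1. Without the control the market clears where 62 - 8p = p - 1, i.e. p* = 7 and q* = 6.
The ceiling of 5 is below the equilibrium price 7, so it binds.
At p = 5: qd = 62 - 8·5 = 22 and qs = 5 - 1 = 4.
Only 4 units reach the market. On the demand curve, the marginal buyer's willingness to pay at q = 4 is (62 - 4)/8 = 7.25.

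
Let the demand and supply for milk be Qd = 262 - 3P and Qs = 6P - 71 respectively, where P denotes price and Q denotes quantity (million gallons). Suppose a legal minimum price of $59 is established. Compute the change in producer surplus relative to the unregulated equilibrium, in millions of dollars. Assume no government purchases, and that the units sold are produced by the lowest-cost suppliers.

Without the control the market clears where 262 - 3P = 6P - 71, i.e. P* = 37 and Q* = 151.
Since 59 > 37, the floor is binding.
At P = 59: Qd = 262 - 3·59 = 85 and Qs = 6·59 - 71 = 283.
Producer surplus without the control is ½ · (37 - 71/6) · 151 = 22801/12.
With the floor, 85 units are sold at 59. The supply price at Q = 85 is 26, so PS = ½ · [(59 - 71/6) + (59 - 26)] · 85 = 40885/12.
Change in producer surplus = 40885/12 - 22801/12 = 1507.

1507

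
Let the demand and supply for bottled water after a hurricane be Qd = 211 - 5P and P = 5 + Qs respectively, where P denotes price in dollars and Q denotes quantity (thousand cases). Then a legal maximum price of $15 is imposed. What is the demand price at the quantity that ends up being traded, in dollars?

40.2

Rearranging supply gives Qs = P - 5. Setting quantity demanded equal to quantity supplied, 211 - 5P = P - 5, gives P* = 36 and Q* = 31.
Because the ceiling (15) lies below the market-clearing price, it is binding.
At P = 15: Qd = 211 - 5·15 = 136 and Qs = 15 - 5 = 10.
Only 10 units reach the market. On the demand curve, the marginal buyer's willingness to pay at Q = 10 is (211 - 10)/5 = 40.2.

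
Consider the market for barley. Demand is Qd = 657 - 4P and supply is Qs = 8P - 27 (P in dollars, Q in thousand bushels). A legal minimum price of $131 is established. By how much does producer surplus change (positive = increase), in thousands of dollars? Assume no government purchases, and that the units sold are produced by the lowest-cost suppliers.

Equilibrium: 657 - 4P = 8P - 27, so 684 = 12P and P* = 57, Q* = 429.
Since 131 > 57, the floor is binding.
At P = 131: Qd = 657 - 4·131 = 133 and Qs = 8·131 - 27 = 1021.
Producer surplus without the control is ½ · (57 - 3.375) · 429 = 11502.5625.
With the floor, 133 units are sold at 131. The supply price at Q = 133 is 20, so PS = ½ · [(131 - 3.375) + (131 - 20)] · 133 = 15868.5625.
Change in producer surplus = 15868.5625 - 11502.5625 = 4366.

4366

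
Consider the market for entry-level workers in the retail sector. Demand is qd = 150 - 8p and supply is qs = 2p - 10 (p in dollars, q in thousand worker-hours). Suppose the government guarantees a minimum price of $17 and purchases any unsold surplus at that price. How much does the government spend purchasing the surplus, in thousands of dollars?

170

Without the control the market clears where 150 - 8p = 2p - 10, i.e. p* = 16 and q* = 22.
Since 17 > 16, the floor is binding.
At p = 17: qd = 150 - 8·17 = 14 and qs = 2·17 - 10 = 24.
Surplus = qs - qd = 10.
Government expenditure = surplus × support price = 10 × 17 = 170.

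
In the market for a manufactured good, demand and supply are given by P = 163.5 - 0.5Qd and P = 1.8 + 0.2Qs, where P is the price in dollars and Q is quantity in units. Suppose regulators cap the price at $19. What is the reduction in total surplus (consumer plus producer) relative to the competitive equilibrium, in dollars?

Rearranging demand gives Qd = 327 - 2P; rearranging supply gives Qs = 5P - 9. Setting quantity demanded equal to quantity supplied, 327 - 2P = 5P - 9, gives P* = 48 and Q* = 231.
Since 19 < 48, the ceiling is binding.
At P = 19: Qd = 327 - 2·19 = 289 and Qs = 5·19 - 9 = 86.
Quantity traded falls to 86. At Q = 86 the demand price is (327 - 86)/2 = 120.5 and the supply price is (9 + 86)/5 = 19.
Deadweight loss = ½ · (120.5 - 19) · (231 - 86) = ½ · 101.5 · 145 = 7358.75.

7358.75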